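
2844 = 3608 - 764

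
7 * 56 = 392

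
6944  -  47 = 6897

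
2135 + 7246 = 9381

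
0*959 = 0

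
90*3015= 271350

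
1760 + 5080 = 6840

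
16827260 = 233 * 72220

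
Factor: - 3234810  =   - 2^1*3^1 * 5^1*107827^1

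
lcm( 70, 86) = 3010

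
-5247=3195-8442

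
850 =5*170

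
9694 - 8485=1209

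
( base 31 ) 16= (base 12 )31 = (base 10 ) 37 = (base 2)100101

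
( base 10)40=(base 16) 28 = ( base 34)16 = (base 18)24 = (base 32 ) 18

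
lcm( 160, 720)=1440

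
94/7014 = 47/3507 = 0.01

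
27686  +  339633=367319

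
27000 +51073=78073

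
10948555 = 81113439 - 70164884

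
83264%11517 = 2645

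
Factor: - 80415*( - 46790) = 2^1*3^2*5^2*1787^1 * 4679^1=3762617850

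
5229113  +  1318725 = 6547838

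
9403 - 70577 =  - 61174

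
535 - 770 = -235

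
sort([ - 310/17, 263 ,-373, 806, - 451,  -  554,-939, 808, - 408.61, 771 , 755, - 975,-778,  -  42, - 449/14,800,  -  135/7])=[ - 975, -939,-778, - 554 , - 451, - 408.61,-373, - 42,-449/14 ,-135/7, - 310/17  ,  263 , 755 , 771,  800,  806 , 808 ]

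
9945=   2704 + 7241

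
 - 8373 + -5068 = -13441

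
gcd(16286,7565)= 17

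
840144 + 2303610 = 3143754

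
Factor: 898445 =5^1*179689^1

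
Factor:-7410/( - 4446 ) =3^( - 1 )*5^1 = 5/3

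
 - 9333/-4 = 9333/4 = 2333.25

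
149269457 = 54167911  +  95101546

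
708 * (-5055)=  - 3578940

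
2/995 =2/995= 0.00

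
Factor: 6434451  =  3^3*238313^1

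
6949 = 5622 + 1327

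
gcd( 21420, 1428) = 1428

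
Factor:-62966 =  - 2^1*19^1*1657^1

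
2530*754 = 1907620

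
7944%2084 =1692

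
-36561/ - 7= 5223 + 0/1 = 5223.00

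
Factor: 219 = 3^1*73^1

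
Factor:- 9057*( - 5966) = 2^1* 3^1*19^1*157^1*3019^1 = 54034062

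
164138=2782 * 59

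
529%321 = 208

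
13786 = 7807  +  5979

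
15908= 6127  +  9781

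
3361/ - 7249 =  - 3361/7249 = -0.46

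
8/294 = 4/147 = 0.03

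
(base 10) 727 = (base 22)1B1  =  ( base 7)2056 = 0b1011010111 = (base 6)3211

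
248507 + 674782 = 923289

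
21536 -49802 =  - 28266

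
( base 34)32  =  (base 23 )4C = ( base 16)68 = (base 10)104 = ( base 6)252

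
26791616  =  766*34976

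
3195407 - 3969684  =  -774277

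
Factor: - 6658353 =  - 3^2*13^1 * 56909^1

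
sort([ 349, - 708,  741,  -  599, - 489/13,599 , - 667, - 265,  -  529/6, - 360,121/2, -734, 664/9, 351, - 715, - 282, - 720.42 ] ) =[ - 734,  -  720.42, - 715, - 708, - 667, - 599, - 360, - 282, - 265, - 529/6, - 489/13, 121/2,664/9, 349,  351, 599,741] 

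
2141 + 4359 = 6500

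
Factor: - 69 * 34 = -2^1*3^1*17^1*23^1= -2346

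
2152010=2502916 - 350906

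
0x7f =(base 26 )4n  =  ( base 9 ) 151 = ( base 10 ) 127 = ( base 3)11201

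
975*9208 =8977800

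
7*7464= 52248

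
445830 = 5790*77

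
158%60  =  38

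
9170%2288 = 18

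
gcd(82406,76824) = 2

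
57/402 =19/134 = 0.14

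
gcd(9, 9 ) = 9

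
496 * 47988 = 23802048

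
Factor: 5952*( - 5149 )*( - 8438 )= 258598103424 = 2^7*3^1*19^1 * 31^1 * 271^1*4219^1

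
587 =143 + 444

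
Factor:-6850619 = -23^1*297853^1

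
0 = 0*6468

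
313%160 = 153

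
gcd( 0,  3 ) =3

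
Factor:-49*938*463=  - 2^1*7^3*67^1 * 463^1 = - 21280406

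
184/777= 184/777 = 0.24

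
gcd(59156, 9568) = 92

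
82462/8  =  10307 + 3/4 = 10307.75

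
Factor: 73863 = 3^2*29^1 * 283^1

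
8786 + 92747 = 101533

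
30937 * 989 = 30596693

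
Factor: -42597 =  - 3^2*4733^1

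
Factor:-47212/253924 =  -37/199 = - 37^1*199^( -1) 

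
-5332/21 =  - 5332/21=- 253.90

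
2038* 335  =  682730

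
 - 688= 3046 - 3734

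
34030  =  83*410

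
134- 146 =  - 12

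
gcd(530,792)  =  2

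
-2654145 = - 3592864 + 938719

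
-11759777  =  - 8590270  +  -3169507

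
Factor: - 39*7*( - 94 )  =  2^1*3^1*7^1*13^1*47^1 =25662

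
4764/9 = 529+1/3 = 529.33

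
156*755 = 117780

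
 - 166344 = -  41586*4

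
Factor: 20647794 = 2^1*3^1*19^1*71^1*2551^1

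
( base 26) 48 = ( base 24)4G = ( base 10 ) 112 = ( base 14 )80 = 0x70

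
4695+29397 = 34092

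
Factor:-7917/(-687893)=3^1*7^1*13^1*29^1*687893^( - 1)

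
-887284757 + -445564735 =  - 1332849492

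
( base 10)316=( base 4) 10330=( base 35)91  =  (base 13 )1b4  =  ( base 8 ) 474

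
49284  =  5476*9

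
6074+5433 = 11507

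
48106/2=24053=24053.00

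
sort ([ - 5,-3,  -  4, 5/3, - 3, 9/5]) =[ - 5, - 4, - 3 ,  -  3 , 5/3, 9/5 ]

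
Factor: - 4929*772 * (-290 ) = 1103504520=2^3*3^1*5^1*29^1*31^1*53^1*193^1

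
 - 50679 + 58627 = 7948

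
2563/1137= 2 + 289/1137  =  2.25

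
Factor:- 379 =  - 379^1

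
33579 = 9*3731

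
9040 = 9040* 1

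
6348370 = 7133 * 890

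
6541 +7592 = 14133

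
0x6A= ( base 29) 3J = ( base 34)34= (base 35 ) 31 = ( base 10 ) 106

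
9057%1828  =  1745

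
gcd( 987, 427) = 7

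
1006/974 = 503/487 = 1.03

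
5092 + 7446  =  12538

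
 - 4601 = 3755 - 8356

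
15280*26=397280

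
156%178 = 156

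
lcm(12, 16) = 48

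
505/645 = 101/129= 0.78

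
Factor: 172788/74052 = 7/3 = 3^(- 1) * 7^1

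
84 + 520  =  604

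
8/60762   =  4/30381= 0.00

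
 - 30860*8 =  - 246880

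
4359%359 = 51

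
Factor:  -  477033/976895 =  - 3^1*5^( - 1)*19^1*47^( - 1) * 4157^( - 1)* 8369^1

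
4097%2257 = 1840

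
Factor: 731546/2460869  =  2^1*17^(-1)*144757^( - 1 ) * 365773^1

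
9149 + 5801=14950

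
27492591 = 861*31931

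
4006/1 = 4006 = 4006.00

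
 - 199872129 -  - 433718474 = 233846345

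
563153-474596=88557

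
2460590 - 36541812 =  - 34081222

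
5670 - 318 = 5352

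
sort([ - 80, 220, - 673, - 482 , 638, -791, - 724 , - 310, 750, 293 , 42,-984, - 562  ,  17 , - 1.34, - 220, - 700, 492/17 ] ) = [  -  984, - 791 , - 724, - 700 ,  -  673,  -  562, - 482, - 310, - 220 ,-80, - 1.34,17 , 492/17,42,220, 293,638 , 750]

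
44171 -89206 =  - 45035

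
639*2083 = 1331037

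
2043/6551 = 2043/6551 = 0.31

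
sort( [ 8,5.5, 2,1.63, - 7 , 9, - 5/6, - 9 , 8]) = [ - 9, - 7, -5/6 , 1.63,2, 5.5, 8,8, 9 ] 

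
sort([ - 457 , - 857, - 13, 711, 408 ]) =[-857, - 457,- 13, 408,  711]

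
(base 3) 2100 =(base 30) 23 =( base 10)63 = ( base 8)77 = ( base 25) 2D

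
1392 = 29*48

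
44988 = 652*69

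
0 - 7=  - 7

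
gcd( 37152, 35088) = 2064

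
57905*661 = 38275205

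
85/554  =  85/554 = 0.15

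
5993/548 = 5993/548 = 10.94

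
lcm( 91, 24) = 2184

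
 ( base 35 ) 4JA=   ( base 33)53v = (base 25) 8N0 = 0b1010111000111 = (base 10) 5575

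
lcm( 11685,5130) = 210330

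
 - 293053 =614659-907712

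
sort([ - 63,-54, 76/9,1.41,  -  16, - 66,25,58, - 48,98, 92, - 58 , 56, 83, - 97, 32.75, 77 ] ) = [ - 97, - 66, - 63, -58, - 54, - 48, - 16, 1.41, 76/9, 25,32.75, 56, 58, 77, 83,92, 98]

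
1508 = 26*58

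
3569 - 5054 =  - 1485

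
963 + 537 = 1500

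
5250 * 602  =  3160500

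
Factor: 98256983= 11^1*8932453^1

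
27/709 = 27/709 = 0.04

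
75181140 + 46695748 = 121876888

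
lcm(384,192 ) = 384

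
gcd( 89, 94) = 1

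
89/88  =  1 + 1/88 = 1.01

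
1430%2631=1430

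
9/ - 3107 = -9/3107 =-0.00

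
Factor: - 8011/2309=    - 2309^( - 1) * 8011^1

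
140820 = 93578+47242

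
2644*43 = 113692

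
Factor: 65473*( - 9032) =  - 2^3*233^1*281^1*1129^1 = - 591352136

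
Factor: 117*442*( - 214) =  - 11066796 = -  2^2*3^2 * 13^2 * 17^1 * 107^1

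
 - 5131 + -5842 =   -  10973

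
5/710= 1/142 = 0.01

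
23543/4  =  5885 + 3/4 = 5885.75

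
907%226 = 3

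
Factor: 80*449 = 35920 = 2^4*5^1*449^1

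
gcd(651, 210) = 21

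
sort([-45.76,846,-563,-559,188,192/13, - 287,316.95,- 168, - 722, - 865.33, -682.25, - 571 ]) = [-865.33,-722, - 682.25, - 571,-563, - 559,  -  287, - 168, - 45.76, 192/13 , 188, 316.95,846]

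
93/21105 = 31/7035 = 0.00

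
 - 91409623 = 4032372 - 95441995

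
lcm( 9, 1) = 9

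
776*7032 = 5456832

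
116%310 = 116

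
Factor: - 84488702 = -2^1*31^1*173^1*7877^1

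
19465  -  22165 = -2700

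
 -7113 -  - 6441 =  - 672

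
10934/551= 19 + 465/551 = 19.84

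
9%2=1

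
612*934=571608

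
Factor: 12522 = 2^1*3^1 *2087^1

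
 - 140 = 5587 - 5727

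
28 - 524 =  - 496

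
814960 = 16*50935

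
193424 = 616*314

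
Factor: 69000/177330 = 100/257=   2^2*5^2 * 257^( - 1)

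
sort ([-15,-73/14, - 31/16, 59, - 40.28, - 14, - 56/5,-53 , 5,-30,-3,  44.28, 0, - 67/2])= [ - 53,-40.28,-67/2, - 30, - 15, - 14 ,- 56/5, - 73/14,-3, - 31/16,0, 5, 44.28,  59]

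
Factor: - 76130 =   -  2^1*5^1 * 23^1*331^1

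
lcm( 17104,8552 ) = 17104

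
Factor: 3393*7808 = 2^7*3^2*13^1 * 29^1*61^1 = 26492544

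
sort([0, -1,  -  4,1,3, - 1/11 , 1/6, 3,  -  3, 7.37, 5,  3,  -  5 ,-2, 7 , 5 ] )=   [ - 5, - 4, - 3,  -  2,-1, - 1/11,0,1/6,1, 3, 3 , 3, 5, 5,7,  7.37] 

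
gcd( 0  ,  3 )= 3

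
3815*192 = 732480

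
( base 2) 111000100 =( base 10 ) 452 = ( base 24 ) ik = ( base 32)e4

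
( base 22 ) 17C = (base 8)1212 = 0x28a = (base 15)2D5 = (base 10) 650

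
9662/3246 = 4831/1623 =2.98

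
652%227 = 198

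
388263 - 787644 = -399381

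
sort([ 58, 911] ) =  [ 58, 911 ] 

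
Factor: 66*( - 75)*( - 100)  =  495000 = 2^3*3^2 * 5^4*11^1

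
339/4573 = 339/4573 = 0.07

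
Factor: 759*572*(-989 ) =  - 429372372= -  2^2*3^1 * 11^2*13^1*23^2 * 43^1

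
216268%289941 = 216268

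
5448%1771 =135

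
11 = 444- 433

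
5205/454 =5205/454 = 11.46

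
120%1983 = 120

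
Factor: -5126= - 2^1*11^1*233^1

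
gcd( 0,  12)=12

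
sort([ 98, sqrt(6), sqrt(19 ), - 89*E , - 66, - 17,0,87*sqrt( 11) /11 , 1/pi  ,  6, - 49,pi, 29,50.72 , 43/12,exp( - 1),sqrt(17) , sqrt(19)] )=[ - 89*E, - 66, - 49, - 17, 0,1/pi,exp( - 1),sqrt (6), pi,43/12, sqrt( 17),sqrt( 19),  sqrt(19) , 6,87*sqrt(11)/11,29,50.72,98 ]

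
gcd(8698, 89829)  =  1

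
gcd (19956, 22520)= 4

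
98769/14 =98769/14 = 7054.93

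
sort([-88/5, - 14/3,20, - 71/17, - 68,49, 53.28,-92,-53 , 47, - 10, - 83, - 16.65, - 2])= [ - 92,- 83 , - 68, - 53, - 88/5, - 16.65, - 10, - 14/3, - 71/17, - 2,20,  47,49,  53.28]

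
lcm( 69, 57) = 1311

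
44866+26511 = 71377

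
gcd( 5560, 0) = 5560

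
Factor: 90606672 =2^4*3^2*13^1*29^1*1669^1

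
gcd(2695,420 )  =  35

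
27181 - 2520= 24661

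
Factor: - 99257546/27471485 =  - 2^1 * 5^( - 1)*29^1*163^1*10499^1*5494297^( - 1) 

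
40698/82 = 20349/41=496.32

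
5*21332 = 106660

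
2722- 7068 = -4346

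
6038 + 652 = 6690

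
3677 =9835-6158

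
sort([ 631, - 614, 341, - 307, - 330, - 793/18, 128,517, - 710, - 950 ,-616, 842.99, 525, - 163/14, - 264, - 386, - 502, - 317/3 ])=[ - 950, - 710, - 616, - 614, - 502,  -  386, - 330, - 307, -264 ,-317/3,  -  793/18, - 163/14,  128, 341,517, 525,  631,842.99] 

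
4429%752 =669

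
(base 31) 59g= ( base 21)bbi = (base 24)8KC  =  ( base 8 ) 11754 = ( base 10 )5100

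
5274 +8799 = 14073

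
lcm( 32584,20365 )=162920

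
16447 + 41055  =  57502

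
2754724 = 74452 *37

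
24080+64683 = 88763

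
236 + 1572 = 1808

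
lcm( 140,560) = 560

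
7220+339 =7559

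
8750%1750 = 0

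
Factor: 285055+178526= 463581= 3^2*19^1*2711^1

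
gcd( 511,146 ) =73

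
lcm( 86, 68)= 2924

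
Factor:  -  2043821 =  - 13^1*157217^1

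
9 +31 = 40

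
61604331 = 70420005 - 8815674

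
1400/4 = 350 = 350.00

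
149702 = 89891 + 59811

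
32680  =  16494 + 16186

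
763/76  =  10 + 3/76 = 10.04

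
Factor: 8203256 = 2^3*1025407^1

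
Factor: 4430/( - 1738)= - 5^1*11^( - 1 ) * 79^ ( - 1)*443^1 = - 2215/869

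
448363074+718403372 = 1166766446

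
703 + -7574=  - 6871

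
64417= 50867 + 13550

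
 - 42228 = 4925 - 47153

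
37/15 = 2+7/15 = 2.47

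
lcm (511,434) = 31682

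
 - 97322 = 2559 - 99881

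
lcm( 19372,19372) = 19372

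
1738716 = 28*62097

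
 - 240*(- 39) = 9360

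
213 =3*71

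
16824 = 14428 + 2396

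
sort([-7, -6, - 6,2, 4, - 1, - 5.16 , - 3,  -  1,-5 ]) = [  -  7,-6,- 6,  -  5.16,- 5,-3, - 1,-1, 2, 4]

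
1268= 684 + 584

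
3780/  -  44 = - 945/11 = -  85.91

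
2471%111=29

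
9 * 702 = 6318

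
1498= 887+611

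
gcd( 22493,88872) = 1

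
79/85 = 79/85 = 0.93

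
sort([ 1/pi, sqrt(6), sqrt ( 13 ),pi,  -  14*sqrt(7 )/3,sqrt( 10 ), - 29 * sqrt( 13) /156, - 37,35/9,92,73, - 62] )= [  -  62,  -  37, - 14*sqrt(7 )/3, -29*sqrt( 13 ) /156,1/pi,sqrt(6), pi  ,  sqrt(10),sqrt(13 ),35/9,73,92]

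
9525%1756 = 745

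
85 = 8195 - 8110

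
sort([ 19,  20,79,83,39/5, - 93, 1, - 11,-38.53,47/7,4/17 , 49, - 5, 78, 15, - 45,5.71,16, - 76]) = [ - 93, - 76, - 45, - 38.53,-11, - 5,4/17,1,5.71, 47/7,39/5 , 15,16,19,  20 , 49 , 78,79,83 ]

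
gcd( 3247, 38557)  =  1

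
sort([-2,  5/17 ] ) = [ - 2,  5/17 ] 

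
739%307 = 125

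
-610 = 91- 701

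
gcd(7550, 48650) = 50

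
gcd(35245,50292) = 1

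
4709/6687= 4709/6687 = 0.70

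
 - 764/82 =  - 382/41 = - 9.32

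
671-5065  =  -4394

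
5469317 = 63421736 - 57952419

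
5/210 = 1/42 = 0.02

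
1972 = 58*34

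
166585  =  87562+79023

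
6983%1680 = 263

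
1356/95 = 1356/95 =14.27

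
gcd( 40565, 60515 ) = 665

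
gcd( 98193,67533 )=3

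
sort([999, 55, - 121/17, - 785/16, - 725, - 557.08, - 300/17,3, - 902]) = [-902,- 725, - 557.08, - 785/16, - 300/17,-121/17, 3,55, 999] 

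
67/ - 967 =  - 1 + 900/967=- 0.07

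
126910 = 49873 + 77037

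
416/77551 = 416/77551 = 0.01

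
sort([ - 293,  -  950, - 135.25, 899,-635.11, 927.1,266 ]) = [-950, - 635.11, - 293, - 135.25, 266 , 899, 927.1] 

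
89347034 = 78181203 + 11165831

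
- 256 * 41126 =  - 10528256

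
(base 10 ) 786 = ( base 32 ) OI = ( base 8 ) 1422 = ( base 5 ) 11121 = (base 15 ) 376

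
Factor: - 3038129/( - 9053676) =2^ ( - 2 ) *3^( -2)*251491^( - 1 )*3038129^1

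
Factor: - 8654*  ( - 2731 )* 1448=2^4* 181^1 *2731^1 * 4327^1 = 34222139152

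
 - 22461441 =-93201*241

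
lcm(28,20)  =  140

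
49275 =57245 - 7970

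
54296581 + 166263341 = 220559922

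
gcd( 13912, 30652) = 4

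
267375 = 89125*3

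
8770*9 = 78930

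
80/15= 5 + 1/3= 5.33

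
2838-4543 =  - 1705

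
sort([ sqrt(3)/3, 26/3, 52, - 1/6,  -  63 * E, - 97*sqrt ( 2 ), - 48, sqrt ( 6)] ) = [-63* E,  -  97*sqrt (2), - 48,-1/6, sqrt (3)/3, sqrt(6 ),26/3, 52 ]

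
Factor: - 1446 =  - 2^1*3^1 * 241^1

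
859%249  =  112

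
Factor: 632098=2^1*317^1*997^1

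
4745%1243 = 1016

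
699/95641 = 699/95641 = 0.01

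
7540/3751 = 2+38/3751 = 2.01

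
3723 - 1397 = 2326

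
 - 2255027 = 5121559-7376586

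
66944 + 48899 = 115843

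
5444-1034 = 4410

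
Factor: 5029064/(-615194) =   -  2514532/307597=-2^2*29^1 * 53^1 * 67^(-1)*409^1*4591^( -1 ) 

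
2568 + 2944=5512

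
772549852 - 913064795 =  -  140514943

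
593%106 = 63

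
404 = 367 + 37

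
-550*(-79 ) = 43450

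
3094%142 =112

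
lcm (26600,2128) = 53200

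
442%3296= 442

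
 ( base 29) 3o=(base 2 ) 1101111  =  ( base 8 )157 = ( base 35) 36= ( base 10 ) 111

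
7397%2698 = 2001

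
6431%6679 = 6431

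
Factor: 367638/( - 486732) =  - 71/94 = - 2^(-1) * 47^( - 1 )*71^1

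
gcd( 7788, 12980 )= 2596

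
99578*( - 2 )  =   -199156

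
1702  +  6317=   8019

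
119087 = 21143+97944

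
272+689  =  961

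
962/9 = 106 + 8/9 = 106.89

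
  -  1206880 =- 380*3176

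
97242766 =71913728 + 25329038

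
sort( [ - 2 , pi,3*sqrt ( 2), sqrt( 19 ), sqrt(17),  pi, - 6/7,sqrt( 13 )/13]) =[-2, - 6/7,sqrt(13) /13,pi,pi,sqrt (17 ),3*sqrt(2) , sqrt( 19 ) ]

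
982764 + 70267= 1053031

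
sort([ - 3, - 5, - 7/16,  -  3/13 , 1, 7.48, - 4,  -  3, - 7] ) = [ -7 ,  -  5, - 4,-3, - 3,-7/16,-3/13 , 1 , 7.48 ] 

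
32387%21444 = 10943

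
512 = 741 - 229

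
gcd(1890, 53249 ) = 7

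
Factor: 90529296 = 2^4*3^1*11^3*13^1*109^1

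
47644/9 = 47644/9 = 5293.78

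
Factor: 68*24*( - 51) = - 83232 = - 2^5*3^2*17^2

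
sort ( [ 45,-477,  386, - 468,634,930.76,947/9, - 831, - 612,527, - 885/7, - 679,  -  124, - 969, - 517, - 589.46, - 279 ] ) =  [ - 969 , - 831, - 679, - 612, - 589.46, - 517, - 477, - 468 , - 279, - 885/7,- 124,45, 947/9, 386,  527,634,  930.76]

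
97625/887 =97625/887=110.06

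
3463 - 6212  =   - 2749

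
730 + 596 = 1326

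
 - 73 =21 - 94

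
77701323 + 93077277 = 170778600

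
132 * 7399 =976668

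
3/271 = 3/271 = 0.01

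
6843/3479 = 6843/3479 = 1.97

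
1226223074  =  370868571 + 855354503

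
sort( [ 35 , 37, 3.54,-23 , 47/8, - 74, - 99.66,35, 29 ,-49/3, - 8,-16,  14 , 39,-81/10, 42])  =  [ - 99.66, - 74 , - 23,-49/3, - 16, - 81/10, - 8, 3.54, 47/8 , 14,29, 35, 35, 37,39,42] 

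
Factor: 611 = 13^1*47^1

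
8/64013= 8/64013 = 0.00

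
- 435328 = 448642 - 883970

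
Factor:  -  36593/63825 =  - 3^( - 1 )*5^(-2) * 43^1  =  -  43/75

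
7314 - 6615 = 699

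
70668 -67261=3407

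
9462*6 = 56772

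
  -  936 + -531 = - 1467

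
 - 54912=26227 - 81139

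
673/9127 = 673/9127 = 0.07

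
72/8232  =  3/343 = 0.01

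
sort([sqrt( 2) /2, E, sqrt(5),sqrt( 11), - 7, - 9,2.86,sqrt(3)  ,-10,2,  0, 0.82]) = [-10 , - 9,-7,0,sqrt (2) /2 , 0.82,sqrt( 3),2,sqrt (5),E,2.86,sqrt (11) ] 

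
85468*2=170936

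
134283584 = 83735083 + 50548501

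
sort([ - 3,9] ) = [-3, 9]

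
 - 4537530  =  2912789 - 7450319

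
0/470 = 0 = 0.00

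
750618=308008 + 442610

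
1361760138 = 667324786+694435352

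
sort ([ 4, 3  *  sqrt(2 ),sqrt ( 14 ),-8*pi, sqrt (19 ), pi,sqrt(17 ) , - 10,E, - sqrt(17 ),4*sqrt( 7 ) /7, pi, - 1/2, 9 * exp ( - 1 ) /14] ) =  [ - 8*pi, - 10,-sqrt(17), - 1/2, 9*exp (-1 ) /14, 4 * sqrt (7 ) /7, E, pi, pi, sqrt( 14 ), 4, sqrt (17), 3*sqrt(2),sqrt ( 19 )]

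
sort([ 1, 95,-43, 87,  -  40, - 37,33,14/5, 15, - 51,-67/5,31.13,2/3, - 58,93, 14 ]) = [-58,  -  51 , - 43,  -  40, - 37, - 67/5,  2/3, 1,  14/5,14,15,31.13, 33,87, 93,95]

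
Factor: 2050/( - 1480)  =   - 2^( - 2 )*5^1*37^( - 1 )*41^1 = - 205/148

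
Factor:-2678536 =  -  2^3 * 7^2*6833^1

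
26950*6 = 161700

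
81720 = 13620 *6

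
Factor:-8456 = -2^3*7^1*151^1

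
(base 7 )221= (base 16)71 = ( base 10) 113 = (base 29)3Q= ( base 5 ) 423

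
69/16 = 4 + 5/16 = 4.31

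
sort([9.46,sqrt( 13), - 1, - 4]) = [ - 4,-1, sqrt ( 13),9.46]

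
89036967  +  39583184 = 128620151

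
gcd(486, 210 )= 6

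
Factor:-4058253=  - 3^2*450917^1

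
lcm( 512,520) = 33280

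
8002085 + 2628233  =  10630318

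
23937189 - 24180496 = - 243307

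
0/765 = 0 = 0.00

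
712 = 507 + 205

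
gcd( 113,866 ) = 1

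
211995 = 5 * 42399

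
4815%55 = 30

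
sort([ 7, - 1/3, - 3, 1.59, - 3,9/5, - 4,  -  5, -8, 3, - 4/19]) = [ - 8 ,-5 , - 4, - 3, - 3, - 1/3 , - 4/19,1.59 , 9/5 , 3,7] 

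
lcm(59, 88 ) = 5192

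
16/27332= 4/6833=0.00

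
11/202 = 11/202= 0.05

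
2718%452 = 6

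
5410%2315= 780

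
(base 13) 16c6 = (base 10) 3373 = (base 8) 6455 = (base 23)68F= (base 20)88D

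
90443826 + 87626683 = 178070509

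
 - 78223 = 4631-82854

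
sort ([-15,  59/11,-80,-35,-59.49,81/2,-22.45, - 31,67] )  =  [ - 80,  -  59.49,- 35,  -  31, - 22.45, - 15,59/11 , 81/2,67 ] 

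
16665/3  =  5555 = 5555.00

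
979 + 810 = 1789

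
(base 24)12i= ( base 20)1c2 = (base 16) 282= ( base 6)2550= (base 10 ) 642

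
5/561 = 5/561=   0.01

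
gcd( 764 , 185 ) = 1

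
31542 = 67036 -35494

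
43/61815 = 43/61815 = 0.00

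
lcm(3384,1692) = 3384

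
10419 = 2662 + 7757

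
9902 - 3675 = 6227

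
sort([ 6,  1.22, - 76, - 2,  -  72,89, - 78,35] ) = [ - 78, - 76, - 72, - 2, 1.22, 6,35,89]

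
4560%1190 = 990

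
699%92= 55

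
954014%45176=5318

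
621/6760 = 621/6760 = 0.09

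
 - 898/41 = - 22 + 4/41= - 21.90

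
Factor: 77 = 7^1*11^1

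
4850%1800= 1250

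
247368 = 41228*6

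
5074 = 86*59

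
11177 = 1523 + 9654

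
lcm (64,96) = 192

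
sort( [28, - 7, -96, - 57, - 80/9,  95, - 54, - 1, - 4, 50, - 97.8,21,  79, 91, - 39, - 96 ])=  [ - 97.8,-96, - 96, - 57, - 54,-39,-80/9 , - 7, - 4, - 1,21 , 28, 50, 79,91, 95]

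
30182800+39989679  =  70172479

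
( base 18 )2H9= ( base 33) t6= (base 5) 12323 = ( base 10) 963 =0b1111000011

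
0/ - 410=0/1 = -0.00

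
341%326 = 15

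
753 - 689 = 64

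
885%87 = 15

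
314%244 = 70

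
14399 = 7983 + 6416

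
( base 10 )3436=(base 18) AAG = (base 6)23524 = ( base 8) 6554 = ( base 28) 4AK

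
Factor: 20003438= 2^1 * 7^1*13^1 * 131^1 * 839^1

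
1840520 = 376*4895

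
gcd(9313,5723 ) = 1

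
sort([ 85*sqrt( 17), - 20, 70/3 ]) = [ - 20, 70/3, 85*sqrt( 17 ) ] 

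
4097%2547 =1550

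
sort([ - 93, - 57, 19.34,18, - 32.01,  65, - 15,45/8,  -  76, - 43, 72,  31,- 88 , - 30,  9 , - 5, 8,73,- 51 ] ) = [ - 93, - 88, - 76, - 57, - 51,-43,  -  32.01,-30 , - 15, - 5,45/8,8,9, 18,  19.34, 31,65, 72,73 ]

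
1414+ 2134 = 3548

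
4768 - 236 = 4532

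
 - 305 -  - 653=348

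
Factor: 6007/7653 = 3^(-1 ) * 2551^( - 1)*6007^1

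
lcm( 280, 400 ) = 2800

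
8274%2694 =192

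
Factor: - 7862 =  - 2^1*3931^1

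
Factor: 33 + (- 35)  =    -  2^1 = -2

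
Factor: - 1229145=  - 3^1 *5^1*81943^1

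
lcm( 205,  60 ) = 2460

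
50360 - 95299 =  - 44939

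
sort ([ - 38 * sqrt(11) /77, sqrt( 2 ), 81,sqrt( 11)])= [ - 38 * sqrt( 11)/77,sqrt( 2 ),sqrt( 11), 81]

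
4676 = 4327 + 349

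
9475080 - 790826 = 8684254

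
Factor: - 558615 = - 3^1*5^1 * 167^1*223^1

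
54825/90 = 609 + 1/6=609.17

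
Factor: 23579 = 17^1*19^1*73^1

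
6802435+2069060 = 8871495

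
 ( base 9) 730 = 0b1001010010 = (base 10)594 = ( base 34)hg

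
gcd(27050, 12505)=5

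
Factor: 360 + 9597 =3^1 * 3319^1 = 9957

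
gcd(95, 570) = 95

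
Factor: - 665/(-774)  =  2^(-1)*3^(-2)*5^1*7^1*19^1 * 43^(  -  1)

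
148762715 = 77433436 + 71329279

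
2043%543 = 414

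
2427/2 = 1213 + 1/2 = 1213.50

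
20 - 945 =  - 925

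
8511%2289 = 1644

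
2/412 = 1/206 = 0.00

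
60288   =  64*942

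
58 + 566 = 624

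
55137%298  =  7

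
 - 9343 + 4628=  - 4715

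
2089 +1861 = 3950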